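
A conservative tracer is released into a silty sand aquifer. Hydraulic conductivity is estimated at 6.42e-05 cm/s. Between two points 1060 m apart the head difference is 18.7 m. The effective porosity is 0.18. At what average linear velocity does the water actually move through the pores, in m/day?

Convert K: 6.42e-05 cm/s × 864 = 0.05547 m/day.
Hydraulic gradient i = Δh / L = 18.7 / 1060 = 0.01764.
Darcy flux q = K · i = 0.05547 × 0.01764 = 0.0009786 m/day.
Seepage velocity v = q / n_e = 0.0009786 / 0.18 = 0.005436 m/day.

0.00544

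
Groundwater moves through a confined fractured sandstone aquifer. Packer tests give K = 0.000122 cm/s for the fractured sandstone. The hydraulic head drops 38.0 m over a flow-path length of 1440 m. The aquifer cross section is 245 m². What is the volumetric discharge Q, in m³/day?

Convert K: 0.000122 cm/s × 864 = 0.1054 m/day.
Hydraulic gradient i = Δh / L = 38.0 / 1440 = 0.02639.
Darcy's law: Q = K · A · i = 0.1054 × 245.0 × 0.02639 = 0.6815 m³/day.

0.681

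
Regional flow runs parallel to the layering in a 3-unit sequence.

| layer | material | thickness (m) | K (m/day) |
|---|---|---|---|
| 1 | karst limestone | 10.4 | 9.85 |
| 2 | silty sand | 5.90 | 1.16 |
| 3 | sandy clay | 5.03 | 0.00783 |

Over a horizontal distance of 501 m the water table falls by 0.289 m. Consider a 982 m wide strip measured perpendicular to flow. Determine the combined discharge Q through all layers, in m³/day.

61.9

Flow is parallel to layering, so each bed carries its own Darcy discharge and the transmissivities add.
Σ(K_i·b_i) = 9.85×10.4 + 1.16×5.90 + 0.00783×5.03 = 109.3 m²/day.
Hydraulic gradient i = Δh / L = 0.289 / 501 = 0.0005768.
Q = Σ(K_i·b_i) · W · i = 109.3 × 982 × 0.0005768 = 61.93 m³/day.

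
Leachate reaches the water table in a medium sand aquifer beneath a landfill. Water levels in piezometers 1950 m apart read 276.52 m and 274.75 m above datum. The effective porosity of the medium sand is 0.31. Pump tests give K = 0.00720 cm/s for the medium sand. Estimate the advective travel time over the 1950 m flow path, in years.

293

Convert K: 0.00720 cm/s × 864 = 6.221 m/day.
Hydraulic gradient i = (276.52 − 274.75) / 1950 = 1.77 / 1950 = 0.0009077.
Darcy flux q = K · i = 6.221 × 0.0009077 = 0.005647 m/day.
Seepage velocity v = q / n_e = 0.005647 / 0.31 = 0.01821 m/day.
Travel time t = L / v = 1950 / 0.01821 = 1.071e+05 days = 293.1 years.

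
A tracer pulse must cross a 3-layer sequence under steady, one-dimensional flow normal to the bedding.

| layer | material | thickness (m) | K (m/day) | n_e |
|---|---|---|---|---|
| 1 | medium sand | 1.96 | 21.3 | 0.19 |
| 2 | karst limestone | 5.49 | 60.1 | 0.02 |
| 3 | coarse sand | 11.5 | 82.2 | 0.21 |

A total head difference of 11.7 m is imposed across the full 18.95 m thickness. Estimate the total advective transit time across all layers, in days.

0.0800

With flow normal to the layers, continuity requires the same specific discharge q through every layer.
Σ(b_i/K_i) = 1.96/21.3 + 5.49/60.1 + 11.5/82.2 = 0.3233 d.
q = Δh / Σ(b_i/K_i) = 11.7 / 0.3233 = 36.19 m/day.
In each layer the seepage velocity is v_i = q/n_i, so the layer transit time is t_i = b_i·n_i / q:
  layer 1 (medium sand): t_1 = 1.96 × 0.19 / 36.19 = 0.01029 d
  layer 2 (karst limestone): t_2 = 5.49 × 0.02 / 36.19 = 0.003034 d
  layer 3 (coarse sand): t_3 = 11.5 × 0.21 / 36.19 = 0.06673 d
Total t = Σ t_i = 0.08005 days.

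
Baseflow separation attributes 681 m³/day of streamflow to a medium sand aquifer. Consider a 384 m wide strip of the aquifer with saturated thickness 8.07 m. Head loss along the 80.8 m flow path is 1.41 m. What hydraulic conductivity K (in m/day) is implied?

Cross-sectional area A = 384 × 8.07 = 3099 m².
Hydraulic gradient i = Δh / L = 1.41 / 80.8 = 0.01745.
From Q = K·A·i, K = Q / (A·i) = 681 / (3099 × 0.01745) = 12.59 m/day.

12.6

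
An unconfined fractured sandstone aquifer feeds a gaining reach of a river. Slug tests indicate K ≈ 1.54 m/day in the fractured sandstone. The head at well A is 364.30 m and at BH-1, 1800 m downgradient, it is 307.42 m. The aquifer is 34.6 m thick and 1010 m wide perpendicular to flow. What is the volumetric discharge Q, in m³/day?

1700

Cross-sectional area A = 1010 × 34.6 = 34946 m².
Hydraulic gradient i = (364.30 − 307.42) / 1800 = 56.88 / 1800 = 0.03160.
Darcy's law: Q = K · A · i = 1.540 × 34946 × 0.03160 = 1701 m³/day.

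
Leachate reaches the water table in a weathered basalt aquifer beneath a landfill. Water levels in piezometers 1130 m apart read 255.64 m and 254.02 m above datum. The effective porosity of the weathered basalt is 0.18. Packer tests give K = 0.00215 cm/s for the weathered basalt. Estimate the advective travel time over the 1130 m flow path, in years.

209

Convert K: 0.00215 cm/s × 864 = 1.858 m/day.
Hydraulic gradient i = (255.64 − 254.02) / 1130 = 1.62 / 1130 = 0.001434.
Darcy flux q = K · i = 1.858 × 0.001434 = 0.002663 m/day.
Seepage velocity v = q / n_e = 0.002663 / 0.18 = 0.01480 m/day.
Travel time t = L / v = 1130 / 0.01480 = 76377 days = 209.1 years.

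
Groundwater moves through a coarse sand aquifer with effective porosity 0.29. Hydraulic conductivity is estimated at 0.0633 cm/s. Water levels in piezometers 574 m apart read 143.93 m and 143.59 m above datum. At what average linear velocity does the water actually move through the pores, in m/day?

0.112

Convert K: 0.0633 cm/s × 864 = 54.69 m/day.
Hydraulic gradient i = (143.93 − 143.59) / 574 = 0.34 / 574 = 0.0005923.
Darcy flux q = K · i = 54.69 × 0.0005923 = 0.03240 m/day.
Seepage velocity v = q / n_e = 0.03240 / 0.29 = 0.1117 m/day.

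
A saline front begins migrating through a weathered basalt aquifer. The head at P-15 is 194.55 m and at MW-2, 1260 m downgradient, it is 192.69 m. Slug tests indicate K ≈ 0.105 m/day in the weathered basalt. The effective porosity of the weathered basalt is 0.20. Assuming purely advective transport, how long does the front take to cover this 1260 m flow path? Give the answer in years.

Hydraulic gradient i = (194.55 − 192.69) / 1260 = 1.86 / 1260 = 0.001476.
Darcy flux q = K · i = 0.1050 × 0.001476 = 0.0001550 m/day.
Seepage velocity v = q / n_e = 0.0001550 / 0.20 = 0.0007750 m/day.
Travel time t = L / v = 1260 / 0.0007750 = 1.626e+06 days = 4451 years.

4450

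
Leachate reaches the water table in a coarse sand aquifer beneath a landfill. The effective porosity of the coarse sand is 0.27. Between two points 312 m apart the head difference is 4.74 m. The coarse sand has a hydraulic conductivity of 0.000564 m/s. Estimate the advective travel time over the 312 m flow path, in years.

Convert K: 0.000564 m/s × 86400 = 48.73 m/day.
Hydraulic gradient i = Δh / L = 4.74 / 312 = 0.01519.
Darcy flux q = K · i = 48.73 × 0.01519 = 0.7403 m/day.
Seepage velocity v = q / n_e = 0.7403 / 0.27 = 2.742 m/day.
Travel time t = L / v = 312 / 2.742 = 113.8 days = 0.3115 years.

0.312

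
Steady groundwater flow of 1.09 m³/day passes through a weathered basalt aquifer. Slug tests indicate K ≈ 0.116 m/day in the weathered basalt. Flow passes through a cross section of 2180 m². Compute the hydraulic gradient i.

0.00431

From Q = K·A·i, i = Q / (K·A) = 1.09 / (0.1160 × 2180) = 0.004310.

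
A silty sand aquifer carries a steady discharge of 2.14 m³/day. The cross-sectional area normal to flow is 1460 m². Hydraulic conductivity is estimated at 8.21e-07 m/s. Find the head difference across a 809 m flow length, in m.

Convert K: 8.21e-07 m/s × 86400 = 0.07093 m/day.
From Q = K·A·i, i = Q / (K·A) = 2.14 / (0.07093 × 1460) = 0.02066.
Head loss Δh = i · L = 0.02066 × 809 = 16.72 m.

16.7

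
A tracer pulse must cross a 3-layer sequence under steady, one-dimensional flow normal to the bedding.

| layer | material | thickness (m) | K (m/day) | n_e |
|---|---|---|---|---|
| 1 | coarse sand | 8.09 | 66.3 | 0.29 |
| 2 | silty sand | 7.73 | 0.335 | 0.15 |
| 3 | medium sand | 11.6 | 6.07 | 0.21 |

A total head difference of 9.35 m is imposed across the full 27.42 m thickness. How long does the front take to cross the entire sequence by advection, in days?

16.0

With flow normal to the layers, continuity requires the same specific discharge q through every layer.
Σ(b_i/K_i) = 8.09/66.3 + 7.73/0.335 + 11.6/6.07 = 25.11 d.
q = Δh / Σ(b_i/K_i) = 9.35 / 25.11 = 0.3724 m/day.
In each layer the seepage velocity is v_i = q/n_i, so the layer transit time is t_i = b_i·n_i / q:
  layer 1 (coarse sand): t_1 = 8.09 × 0.29 / 0.3724 = 6.300 d
  layer 2 (silty sand): t_2 = 7.73 × 0.15 / 0.3724 = 3.114 d
  layer 3 (medium sand): t_3 = 11.6 × 0.21 / 0.3724 = 6.541 d
Total t = Σ t_i = 15.96 days.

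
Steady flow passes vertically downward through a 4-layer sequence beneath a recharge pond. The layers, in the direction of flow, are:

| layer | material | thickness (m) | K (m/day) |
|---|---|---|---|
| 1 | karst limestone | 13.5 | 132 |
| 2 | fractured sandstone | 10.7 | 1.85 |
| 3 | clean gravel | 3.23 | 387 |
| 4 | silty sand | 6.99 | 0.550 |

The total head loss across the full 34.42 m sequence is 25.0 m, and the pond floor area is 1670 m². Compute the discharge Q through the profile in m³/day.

Flow is perpendicular to layering, so the layers act in series and the equivalent K is the thickness-weighted harmonic mean.
Total thickness L = 13.5 + 10.7 + 3.23 + 6.99 = 34.42 m.
Σ(b_i/K_i) = 13.5/132 + 10.7/1.85 + 3.23/387 + 6.99/0.550 = 18.60 d.
K_eq = L / Σ(b_i/K_i) = 34.42 / 18.60 = 1.850 m/day.
Q = K_eq · A · (Δh/L) = 1.850 × 1670 × (25.0/34.42) = 2244 m³/day.

2240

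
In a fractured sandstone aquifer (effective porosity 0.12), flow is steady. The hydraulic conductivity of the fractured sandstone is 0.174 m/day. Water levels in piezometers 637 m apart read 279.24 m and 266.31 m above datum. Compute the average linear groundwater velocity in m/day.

0.0294

Hydraulic gradient i = (279.24 − 266.31) / 637 = 12.93 / 637 = 0.02030.
Darcy flux q = K · i = 0.1740 × 0.02030 = 0.003532 m/day.
Seepage velocity v = q / n_e = 0.003532 / 0.12 = 0.02943 m/day.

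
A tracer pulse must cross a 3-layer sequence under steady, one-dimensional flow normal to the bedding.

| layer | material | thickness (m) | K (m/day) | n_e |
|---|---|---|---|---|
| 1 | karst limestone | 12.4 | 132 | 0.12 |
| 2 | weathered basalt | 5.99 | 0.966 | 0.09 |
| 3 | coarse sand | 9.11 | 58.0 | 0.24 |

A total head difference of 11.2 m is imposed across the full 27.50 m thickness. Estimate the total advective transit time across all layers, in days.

With flow normal to the layers, continuity requires the same specific discharge q through every layer.
Σ(b_i/K_i) = 12.4/132 + 5.99/0.966 + 9.11/58.0 = 6.452 d.
q = Δh / Σ(b_i/K_i) = 11.2 / 6.452 = 1.736 m/day.
In each layer the seepage velocity is v_i = q/n_i, so the layer transit time is t_i = b_i·n_i / q:
  layer 1 (karst limestone): t_1 = 12.4 × 0.12 / 1.736 = 0.8572 d
  layer 2 (weathered basalt): t_2 = 5.99 × 0.09 / 1.736 = 0.3106 d
  layer 3 (coarse sand): t_3 = 9.11 × 0.24 / 1.736 = 1.259 d
Total t = Σ t_i = 2.427 days.

2.43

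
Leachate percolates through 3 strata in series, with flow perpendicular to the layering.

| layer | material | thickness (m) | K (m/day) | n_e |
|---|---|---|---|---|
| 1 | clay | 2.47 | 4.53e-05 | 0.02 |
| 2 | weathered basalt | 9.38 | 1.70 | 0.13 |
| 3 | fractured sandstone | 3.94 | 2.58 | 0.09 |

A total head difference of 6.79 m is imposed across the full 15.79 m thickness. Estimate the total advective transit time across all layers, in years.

With flow normal to the layers, continuity requires the same specific discharge q through every layer.
Σ(b_i/K_i) = 2.47/4.53e-05 + 9.38/1.70 + 3.94/2.58 = 54532 d.
q = Δh / Σ(b_i/K_i) = 6.79 / 54532 = 0.0001245 m/day.
In each layer the seepage velocity is v_i = q/n_i, so the layer transit time is t_i = b_i·n_i / q:
  layer 1 (clay): t_1 = 2.47 × 0.02 / 0.0001245 = 396.7 d
  layer 2 (weathered basalt): t_2 = 9.38 × 0.13 / 0.0001245 = 9793 d
  layer 3 (fractured sandstone): t_3 = 3.94 × 0.09 / 0.0001245 = 2848 d
Total t = Σ t_i = 13038 days = 35.70 years.

35.7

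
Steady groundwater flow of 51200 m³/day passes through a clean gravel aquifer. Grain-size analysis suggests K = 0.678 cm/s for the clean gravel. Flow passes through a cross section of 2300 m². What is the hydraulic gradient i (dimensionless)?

Convert K: 0.678 cm/s × 864 = 585.8 m/day.
From Q = K·A·i, i = Q / (K·A) = 51200 / (585.8 × 2300) = 0.03800.

0.0380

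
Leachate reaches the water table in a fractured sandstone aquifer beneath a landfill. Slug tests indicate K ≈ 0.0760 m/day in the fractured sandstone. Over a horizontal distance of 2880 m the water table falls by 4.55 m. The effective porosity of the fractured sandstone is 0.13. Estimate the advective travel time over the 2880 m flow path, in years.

Hydraulic gradient i = Δh / L = 4.55 / 2880 = 0.001580.
Darcy flux q = K · i = 0.07600 × 0.001580 = 0.0001201 m/day.
Seepage velocity v = q / n_e = 0.0001201 / 0.13 = 0.0009236 m/day.
Travel time t = L / v = 2880 / 0.0009236 = 3.118e+06 days = 8537 years.

8540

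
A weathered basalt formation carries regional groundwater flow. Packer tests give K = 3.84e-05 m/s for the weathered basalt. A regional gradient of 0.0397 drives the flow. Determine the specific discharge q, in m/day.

0.132

Convert K: 3.84e-05 m/s × 86400 = 3.318 m/day.
Hydraulic gradient i = 0.0397.
Specific discharge q = K · i = 3.318 × 0.03970 = 0.1317 m/day.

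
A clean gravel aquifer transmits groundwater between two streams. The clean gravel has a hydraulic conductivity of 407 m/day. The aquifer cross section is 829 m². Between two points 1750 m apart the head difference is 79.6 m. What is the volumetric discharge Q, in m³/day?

Hydraulic gradient i = Δh / L = 79.6 / 1750 = 0.04549.
Darcy's law: Q = K · A · i = 407.0 × 829.0 × 0.04549 = 15347 m³/day.

15300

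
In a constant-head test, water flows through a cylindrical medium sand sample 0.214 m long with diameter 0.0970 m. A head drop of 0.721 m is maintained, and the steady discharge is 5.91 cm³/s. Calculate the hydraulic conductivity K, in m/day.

20.5

Cross-sectional area A = π·(d/2)² = π × (0.0970/2)² = 0.007390 m².
Convert discharge: 5.91 cm³/s = 5.910e-06 m³/s.
Darcy's law rearranged: K = Q·L / (A·Δh) = 5.910e-06 × 0.214 / (0.007390 × 0.721) = 0.0002374 m/s = 20.51 m/day.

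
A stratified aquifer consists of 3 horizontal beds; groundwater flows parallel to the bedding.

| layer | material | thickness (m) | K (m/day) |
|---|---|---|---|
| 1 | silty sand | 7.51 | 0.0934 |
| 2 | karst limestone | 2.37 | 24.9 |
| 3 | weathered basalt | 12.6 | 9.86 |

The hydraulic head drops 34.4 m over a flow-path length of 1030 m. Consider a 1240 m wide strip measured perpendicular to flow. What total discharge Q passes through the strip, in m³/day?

Flow is parallel to layering, so each bed carries its own Darcy discharge and the transmissivities add.
Σ(K_i·b_i) = 0.0934×7.51 + 24.9×2.37 + 9.86×12.6 = 184.0 m²/day.
Hydraulic gradient i = Δh / L = 34.4 / 1030 = 0.03340.
Q = Σ(K_i·b_i) · W · i = 184.0 × 1240 × 0.03340 = 7618 m³/day.

7620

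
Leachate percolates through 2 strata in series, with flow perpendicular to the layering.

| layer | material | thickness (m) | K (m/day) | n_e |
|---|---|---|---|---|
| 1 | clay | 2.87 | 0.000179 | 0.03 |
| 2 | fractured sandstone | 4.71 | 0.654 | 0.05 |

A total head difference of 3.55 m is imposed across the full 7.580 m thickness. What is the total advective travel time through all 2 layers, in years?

3.98

With flow normal to the layers, continuity requires the same specific discharge q through every layer.
Σ(b_i/K_i) = 2.87/0.000179 + 4.71/0.654 = 16041 d.
q = Δh / Σ(b_i/K_i) = 3.55 / 16041 = 0.0002213 m/day.
In each layer the seepage velocity is v_i = q/n_i, so the layer transit time is t_i = b_i·n_i / q:
  layer 1 (clay): t_1 = 2.87 × 0.03 / 0.0002213 = 389.0 d
  layer 2 (fractured sandstone): t_2 = 4.71 × 0.05 / 0.0002213 = 1064 d
Total t = Σ t_i = 1453 days = 3.979 years.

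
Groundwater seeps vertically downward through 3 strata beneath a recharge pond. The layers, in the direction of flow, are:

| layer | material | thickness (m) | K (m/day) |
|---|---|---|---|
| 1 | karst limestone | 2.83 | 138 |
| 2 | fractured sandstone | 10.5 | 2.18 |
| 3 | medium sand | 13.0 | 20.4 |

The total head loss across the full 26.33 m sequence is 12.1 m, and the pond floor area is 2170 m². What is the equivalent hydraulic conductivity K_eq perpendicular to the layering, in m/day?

Flow is perpendicular to layering, so the layers act in series and the equivalent K is the thickness-weighted harmonic mean.
Total thickness L = 2.83 + 10.5 + 13.0 = 26.33 m.
Σ(b_i/K_i) = 2.83/138 + 10.5/2.18 + 13.0/20.4 = 5.474 d.
K_eq = L / Σ(b_i/K_i) = 26.33 / 5.474 = 4.810 m/day.

4.81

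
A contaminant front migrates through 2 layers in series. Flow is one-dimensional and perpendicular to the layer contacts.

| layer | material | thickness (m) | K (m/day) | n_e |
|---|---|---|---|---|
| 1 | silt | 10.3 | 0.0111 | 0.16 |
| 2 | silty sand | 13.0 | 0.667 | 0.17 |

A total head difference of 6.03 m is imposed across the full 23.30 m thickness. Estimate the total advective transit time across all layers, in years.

With flow normal to the layers, continuity requires the same specific discharge q through every layer.
Σ(b_i/K_i) = 10.3/0.0111 + 13.0/0.667 = 947.4 d.
q = Δh / Σ(b_i/K_i) = 6.03 / 947.4 = 0.006365 m/day.
In each layer the seepage velocity is v_i = q/n_i, so the layer transit time is t_i = b_i·n_i / q:
  layer 1 (silt): t_1 = 10.3 × 0.16 / 0.006365 = 258.9 d
  layer 2 (silty sand): t_2 = 13.0 × 0.17 / 0.006365 = 347.2 d
Total t = Σ t_i = 606.2 days = 1.660 years.

1.66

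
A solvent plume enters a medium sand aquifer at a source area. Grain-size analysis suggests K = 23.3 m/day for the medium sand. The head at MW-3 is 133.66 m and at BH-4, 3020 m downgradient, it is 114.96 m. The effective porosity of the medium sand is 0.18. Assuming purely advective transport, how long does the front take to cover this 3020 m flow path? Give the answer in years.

Hydraulic gradient i = (133.66 − 114.96) / 3020 = 18.7 / 3020 = 0.006192.
Darcy flux q = K · i = 23.30 × 0.006192 = 0.1443 m/day.
Seepage velocity v = q / n_e = 0.1443 / 0.18 = 0.8015 m/day.
Travel time t = L / v = 3020 / 0.8015 = 3768 days = 10.32 years.

10.3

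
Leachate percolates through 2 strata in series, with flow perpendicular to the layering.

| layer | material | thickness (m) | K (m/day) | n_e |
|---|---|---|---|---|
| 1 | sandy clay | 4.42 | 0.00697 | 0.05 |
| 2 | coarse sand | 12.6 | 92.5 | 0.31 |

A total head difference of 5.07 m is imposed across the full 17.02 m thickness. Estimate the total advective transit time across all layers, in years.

With flow normal to the layers, continuity requires the same specific discharge q through every layer.
Σ(b_i/K_i) = 4.42/0.00697 + 12.6/92.5 = 634.3 d.
q = Δh / Σ(b_i/K_i) = 5.07 / 634.3 = 0.007993 m/day.
In each layer the seepage velocity is v_i = q/n_i, so the layer transit time is t_i = b_i·n_i / q:
  layer 1 (sandy clay): t_1 = 4.42 × 0.05 / 0.007993 = 27.65 d
  layer 2 (coarse sand): t_2 = 12.6 × 0.31 / 0.007993 = 488.7 d
Total t = Σ t_i = 516.3 days = 1.414 years.

1.41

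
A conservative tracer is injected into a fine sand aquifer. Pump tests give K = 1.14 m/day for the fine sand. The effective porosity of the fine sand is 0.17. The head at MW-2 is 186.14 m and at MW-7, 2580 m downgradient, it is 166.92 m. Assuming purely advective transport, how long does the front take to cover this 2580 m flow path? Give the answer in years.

Hydraulic gradient i = (186.14 − 166.92) / 2580 = 19.22 / 2580 = 0.007450.
Darcy flux q = K · i = 1.140 × 0.007450 = 0.008493 m/day.
Seepage velocity v = q / n_e = 0.008493 / 0.17 = 0.04996 m/day.
Travel time t = L / v = 2580 / 0.04996 = 51645 days = 141.4 years.

141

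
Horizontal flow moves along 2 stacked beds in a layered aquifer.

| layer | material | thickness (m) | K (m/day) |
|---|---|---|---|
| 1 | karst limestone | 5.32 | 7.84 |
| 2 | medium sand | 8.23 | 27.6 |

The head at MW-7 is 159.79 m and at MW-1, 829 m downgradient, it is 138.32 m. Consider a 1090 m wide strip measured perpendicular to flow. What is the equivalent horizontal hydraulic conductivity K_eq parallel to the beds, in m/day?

19.8

Flow is parallel to layering, so each bed carries its own Darcy discharge and the transmissivities add.
Σ(K_i·b_i) = 7.84×5.32 + 27.6×8.23 = 268.9 m²/day.
Total thickness b = 13.55 m, so K_eq = Σ(K_i·b_i)/b = 19.84 m/day.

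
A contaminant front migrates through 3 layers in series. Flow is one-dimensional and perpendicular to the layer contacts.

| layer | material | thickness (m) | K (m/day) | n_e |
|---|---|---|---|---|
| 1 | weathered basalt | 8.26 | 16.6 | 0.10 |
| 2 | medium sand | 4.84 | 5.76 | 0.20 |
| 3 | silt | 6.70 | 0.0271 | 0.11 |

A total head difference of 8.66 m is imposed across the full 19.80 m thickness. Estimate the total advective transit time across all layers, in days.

With flow normal to the layers, continuity requires the same specific discharge q through every layer.
Σ(b_i/K_i) = 8.26/16.6 + 4.84/5.76 + 6.70/0.0271 = 248.6 d.
q = Δh / Σ(b_i/K_i) = 8.66 / 248.6 = 0.03484 m/day.
In each layer the seepage velocity is v_i = q/n_i, so the layer transit time is t_i = b_i·n_i / q:
  layer 1 (weathered basalt): t_1 = 8.26 × 0.10 / 0.03484 = 23.71 d
  layer 2 (medium sand): t_2 = 4.84 × 0.20 / 0.03484 = 27.78 d
  layer 3 (silt): t_3 = 6.70 × 0.11 / 0.03484 = 21.15 d
Total t = Σ t_i = 72.65 days.

72.6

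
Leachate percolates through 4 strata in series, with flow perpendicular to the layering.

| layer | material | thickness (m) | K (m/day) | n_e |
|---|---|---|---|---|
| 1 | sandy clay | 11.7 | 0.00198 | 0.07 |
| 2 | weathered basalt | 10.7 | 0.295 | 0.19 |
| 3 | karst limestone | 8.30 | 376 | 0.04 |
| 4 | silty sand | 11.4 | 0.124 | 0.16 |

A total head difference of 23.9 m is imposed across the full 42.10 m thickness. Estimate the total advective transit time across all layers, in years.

3.46

With flow normal to the layers, continuity requires the same specific discharge q through every layer.
Σ(b_i/K_i) = 11.7/0.00198 + 10.7/0.295 + 8.30/376 + 11.4/0.124 = 6037 d.
q = Δh / Σ(b_i/K_i) = 23.9 / 6037 = 0.003959 m/day.
In each layer the seepage velocity is v_i = q/n_i, so the layer transit time is t_i = b_i·n_i / q:
  layer 1 (sandy clay): t_1 = 11.7 × 0.07 / 0.003959 = 206.9 d
  layer 2 (weathered basalt): t_2 = 10.7 × 0.19 / 0.003959 = 513.6 d
  layer 3 (karst limestone): t_3 = 8.30 × 0.04 / 0.003959 = 83.87 d
  layer 4 (silty sand): t_4 = 11.4 × 0.16 / 0.003959 = 460.8 d
Total t = Σ t_i = 1265 days = 3.464 years.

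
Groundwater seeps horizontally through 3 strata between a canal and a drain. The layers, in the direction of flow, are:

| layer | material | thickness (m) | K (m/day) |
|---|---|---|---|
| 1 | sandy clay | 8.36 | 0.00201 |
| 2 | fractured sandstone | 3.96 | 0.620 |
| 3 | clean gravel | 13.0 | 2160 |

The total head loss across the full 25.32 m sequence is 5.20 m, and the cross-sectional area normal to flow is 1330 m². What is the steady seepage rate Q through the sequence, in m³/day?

Flow is perpendicular to layering, so the layers act in series and the equivalent K is the thickness-weighted harmonic mean.
Total thickness L = 8.36 + 3.96 + 13.0 = 25.32 m.
Σ(b_i/K_i) = 8.36/0.00201 + 3.96/0.620 + 13.0/2160 = 4166 d.
K_eq = L / Σ(b_i/K_i) = 25.32 / 4166 = 0.006078 m/day.
Q = K_eq · A · (Δh/L) = 0.006078 × 1330 × (5.20/25.32) = 1.660 m³/day.

1.66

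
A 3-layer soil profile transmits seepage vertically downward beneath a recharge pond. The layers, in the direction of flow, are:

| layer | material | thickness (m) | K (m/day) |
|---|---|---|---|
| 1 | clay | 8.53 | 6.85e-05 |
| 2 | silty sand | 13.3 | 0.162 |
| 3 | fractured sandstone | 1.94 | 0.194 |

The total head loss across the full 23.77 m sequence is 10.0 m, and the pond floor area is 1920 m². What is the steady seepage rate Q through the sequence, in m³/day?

0.154

Flow is perpendicular to layering, so the layers act in series and the equivalent K is the thickness-weighted harmonic mean.
Total thickness L = 8.53 + 13.3 + 1.94 = 23.77 m.
Σ(b_i/K_i) = 8.53/6.85e-05 + 13.3/0.162 + 1.94/0.194 = 1.246e+05 d.
K_eq = L / Σ(b_i/K_i) = 23.77 / 1.246e+05 = 0.0001907 m/day.
Q = K_eq · A · (Δh/L) = 0.0001907 × 1920 × (10.0/23.77) = 0.1541 m³/day.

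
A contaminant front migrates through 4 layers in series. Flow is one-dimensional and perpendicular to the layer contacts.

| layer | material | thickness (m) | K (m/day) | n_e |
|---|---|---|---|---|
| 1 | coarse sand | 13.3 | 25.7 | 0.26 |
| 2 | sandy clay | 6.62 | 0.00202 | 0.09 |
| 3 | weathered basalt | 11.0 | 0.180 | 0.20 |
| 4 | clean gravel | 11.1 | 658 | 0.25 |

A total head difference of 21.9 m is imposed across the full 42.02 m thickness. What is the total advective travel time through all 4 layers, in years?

With flow normal to the layers, continuity requires the same specific discharge q through every layer.
Σ(b_i/K_i) = 13.3/25.7 + 6.62/0.00202 + 11.0/0.180 + 11.1/658 = 3339 d.
q = Δh / Σ(b_i/K_i) = 21.9 / 3339 = 0.006559 m/day.
In each layer the seepage velocity is v_i = q/n_i, so the layer transit time is t_i = b_i·n_i / q:
  layer 1 (coarse sand): t_1 = 13.3 × 0.26 / 0.006559 = 527.2 d
  layer 2 (sandy clay): t_2 = 6.62 × 0.09 / 0.006559 = 90.84 d
  layer 3 (weathered basalt): t_3 = 11.0 × 0.20 / 0.006559 = 335.4 d
  layer 4 (clean gravel): t_4 = 11.1 × 0.25 / 0.006559 = 423.1 d
Total t = Σ t_i = 1377 days = 3.769 years.

3.77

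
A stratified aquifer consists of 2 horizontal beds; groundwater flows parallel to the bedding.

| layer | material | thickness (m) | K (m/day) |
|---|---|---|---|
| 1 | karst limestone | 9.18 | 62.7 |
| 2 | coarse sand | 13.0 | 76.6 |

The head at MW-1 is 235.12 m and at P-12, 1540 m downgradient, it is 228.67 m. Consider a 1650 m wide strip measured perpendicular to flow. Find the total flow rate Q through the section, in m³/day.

Flow is parallel to layering, so each bed carries its own Darcy discharge and the transmissivities add.
Σ(K_i·b_i) = 62.7×9.18 + 76.6×13.0 = 1571 m²/day.
Hydraulic gradient i = (235.12 − 228.67) / 1540 = 6.45 / 1540 = 0.004188.
Q = Σ(K_i·b_i) · W · i = 1571 × 1650 × 0.004188 = 10859 m³/day.

10900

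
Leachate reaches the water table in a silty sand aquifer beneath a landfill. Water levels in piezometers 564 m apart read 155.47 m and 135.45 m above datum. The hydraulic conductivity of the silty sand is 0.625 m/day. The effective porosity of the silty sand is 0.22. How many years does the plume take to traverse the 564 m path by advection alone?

Hydraulic gradient i = (155.47 − 135.45) / 564 = 20.02 / 564 = 0.03550.
Darcy flux q = K · i = 0.6250 × 0.03550 = 0.02219 m/day.
Seepage velocity v = q / n_e = 0.02219 / 0.22 = 0.1008 m/day.
Travel time t = L / v = 564 / 0.1008 = 5593 days = 15.31 years.

15.3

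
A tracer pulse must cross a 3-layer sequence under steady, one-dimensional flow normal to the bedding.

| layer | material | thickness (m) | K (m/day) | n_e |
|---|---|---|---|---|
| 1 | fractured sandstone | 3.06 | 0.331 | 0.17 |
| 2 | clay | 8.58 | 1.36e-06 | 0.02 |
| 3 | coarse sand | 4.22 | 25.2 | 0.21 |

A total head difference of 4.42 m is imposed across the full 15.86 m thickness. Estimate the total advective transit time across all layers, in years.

With flow normal to the layers, continuity requires the same specific discharge q through every layer.
Σ(b_i/K_i) = 3.06/0.331 + 8.58/1.36e-06 + 4.22/25.2 = 6.309e+06 d.
q = Δh / Σ(b_i/K_i) = 4.42 / 6.309e+06 = 7.006e-07 m/day.
In each layer the seepage velocity is v_i = q/n_i, so the layer transit time is t_i = b_i·n_i / q:
  layer 1 (fractured sandstone): t_1 = 3.06 × 0.17 / 7.006e-07 = 7.425e+05 d
  layer 2 (clay): t_2 = 8.58 × 0.02 / 7.006e-07 = 2.449e+05 d
  layer 3 (coarse sand): t_3 = 4.22 × 0.21 / 7.006e-07 = 1.265e+06 d
Total t = Σ t_i = 2.252e+06 days = 6167 years.

6170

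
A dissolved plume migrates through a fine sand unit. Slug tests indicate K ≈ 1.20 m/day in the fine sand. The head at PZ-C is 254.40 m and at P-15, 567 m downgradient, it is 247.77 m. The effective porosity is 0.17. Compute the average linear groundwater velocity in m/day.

0.0825

Hydraulic gradient i = (254.40 − 247.77) / 567 = 6.63 / 567 = 0.01169.
Darcy flux q = K · i = 1.200 × 0.01169 = 0.01403 m/day.
Seepage velocity v = q / n_e = 0.01403 / 0.17 = 0.08254 m/day.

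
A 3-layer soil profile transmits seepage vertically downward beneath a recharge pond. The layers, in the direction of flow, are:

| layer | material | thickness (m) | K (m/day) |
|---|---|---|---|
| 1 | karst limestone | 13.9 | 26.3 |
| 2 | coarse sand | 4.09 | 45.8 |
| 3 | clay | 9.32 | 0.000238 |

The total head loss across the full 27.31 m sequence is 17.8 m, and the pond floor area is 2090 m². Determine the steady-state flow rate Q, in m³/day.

0.950

Flow is perpendicular to layering, so the layers act in series and the equivalent K is the thickness-weighted harmonic mean.
Total thickness L = 13.9 + 4.09 + 9.32 = 27.31 m.
Σ(b_i/K_i) = 13.9/26.3 + 4.09/45.8 + 9.32/0.000238 = 39160 d.
K_eq = L / Σ(b_i/K_i) = 27.31 / 39160 = 0.0006974 m/day.
Q = K_eq · A · (Δh/L) = 0.0006974 × 2090 × (17.8/27.31) = 0.9500 m³/day.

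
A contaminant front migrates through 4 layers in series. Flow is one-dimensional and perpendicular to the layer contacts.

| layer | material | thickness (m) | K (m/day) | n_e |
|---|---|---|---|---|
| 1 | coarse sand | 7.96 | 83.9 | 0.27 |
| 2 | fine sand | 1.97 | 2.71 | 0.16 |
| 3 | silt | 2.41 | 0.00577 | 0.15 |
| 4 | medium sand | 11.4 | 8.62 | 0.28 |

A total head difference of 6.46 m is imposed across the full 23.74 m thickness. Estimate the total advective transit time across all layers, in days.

With flow normal to the layers, continuity requires the same specific discharge q through every layer.
Σ(b_i/K_i) = 7.96/83.9 + 1.97/2.71 + 2.41/0.00577 + 11.4/8.62 = 419.8 d.
q = Δh / Σ(b_i/K_i) = 6.46 / 419.8 = 0.01539 m/day.
In each layer the seepage velocity is v_i = q/n_i, so the layer transit time is t_i = b_i·n_i / q:
  layer 1 (coarse sand): t_1 = 7.96 × 0.27 / 0.01539 = 139.7 d
  layer 2 (fine sand): t_2 = 1.97 × 0.16 / 0.01539 = 20.48 d
  layer 3 (silt): t_3 = 2.41 × 0.15 / 0.01539 = 23.49 d
  layer 4 (medium sand): t_4 = 11.4 × 0.28 / 0.01539 = 207.4 d
Total t = Σ t_i = 391.1 days.

391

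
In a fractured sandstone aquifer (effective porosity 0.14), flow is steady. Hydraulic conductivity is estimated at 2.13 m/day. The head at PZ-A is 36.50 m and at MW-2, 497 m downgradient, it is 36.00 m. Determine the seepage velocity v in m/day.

0.0153

Hydraulic gradient i = (36.50 − 36.00) / 497 = 0.5 / 497 = 0.001006.
Darcy flux q = K · i = 2.130 × 0.001006 = 0.002143 m/day.
Seepage velocity v = q / n_e = 0.002143 / 0.14 = 0.01531 m/day.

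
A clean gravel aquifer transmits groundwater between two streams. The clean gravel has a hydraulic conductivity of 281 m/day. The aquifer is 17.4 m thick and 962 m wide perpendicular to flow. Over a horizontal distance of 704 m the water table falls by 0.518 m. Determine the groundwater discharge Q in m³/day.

Cross-sectional area A = 962 × 17.4 = 16739 m².
Hydraulic gradient i = Δh / L = 0.518 / 704 = 0.0007358.
Darcy's law: Q = K · A · i = 281.0 × 16739 × 0.0007358 = 3461 m³/day.

3460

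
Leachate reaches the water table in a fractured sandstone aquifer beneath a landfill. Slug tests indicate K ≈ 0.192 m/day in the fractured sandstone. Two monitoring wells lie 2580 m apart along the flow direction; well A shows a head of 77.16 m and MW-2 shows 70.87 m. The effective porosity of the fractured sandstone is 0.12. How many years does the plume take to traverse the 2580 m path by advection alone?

1810

Hydraulic gradient i = (77.16 − 70.87) / 2580 = 6.29 / 2580 = 0.002438.
Darcy flux q = K · i = 0.1920 × 0.002438 = 0.0004681 m/day.
Seepage velocity v = q / n_e = 0.0004681 / 0.12 = 0.003901 m/day.
Travel time t = L / v = 2580 / 0.003901 = 6.614e+05 days = 1811 years.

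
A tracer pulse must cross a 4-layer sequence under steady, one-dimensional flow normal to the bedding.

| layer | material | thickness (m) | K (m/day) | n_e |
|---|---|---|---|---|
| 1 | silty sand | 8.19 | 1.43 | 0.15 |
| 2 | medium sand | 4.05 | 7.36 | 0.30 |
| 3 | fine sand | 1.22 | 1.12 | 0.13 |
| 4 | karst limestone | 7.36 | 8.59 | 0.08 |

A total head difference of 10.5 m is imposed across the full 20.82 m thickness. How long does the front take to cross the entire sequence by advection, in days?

2.50

With flow normal to the layers, continuity requires the same specific discharge q through every layer.
Σ(b_i/K_i) = 8.19/1.43 + 4.05/7.36 + 1.22/1.12 + 7.36/8.59 = 8.224 d.
q = Δh / Σ(b_i/K_i) = 10.5 / 8.224 = 1.277 m/day.
In each layer the seepage velocity is v_i = q/n_i, so the layer transit time is t_i = b_i·n_i / q:
  layer 1 (silty sand): t_1 = 8.19 × 0.15 / 1.277 = 0.9622 d
  layer 2 (medium sand): t_2 = 4.05 × 0.30 / 1.277 = 0.9516 d
  layer 3 (fine sand): t_3 = 1.22 × 0.13 / 1.277 = 0.1242 d
  layer 4 (karst limestone): t_4 = 7.36 × 0.08 / 1.277 = 0.4612 d
Total t = Σ t_i = 2.499 days.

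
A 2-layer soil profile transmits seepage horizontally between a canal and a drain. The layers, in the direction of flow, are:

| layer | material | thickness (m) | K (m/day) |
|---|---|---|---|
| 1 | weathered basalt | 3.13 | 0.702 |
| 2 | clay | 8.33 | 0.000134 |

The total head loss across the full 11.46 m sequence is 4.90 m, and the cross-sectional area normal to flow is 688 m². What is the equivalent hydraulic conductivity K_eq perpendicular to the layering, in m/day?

Flow is perpendicular to layering, so the layers act in series and the equivalent K is the thickness-weighted harmonic mean.
Total thickness L = 3.13 + 8.33 = 11.46 m.
Σ(b_i/K_i) = 3.13/0.702 + 8.33/0.000134 = 62169 d.
K_eq = L / Σ(b_i/K_i) = 11.46 / 62169 = 0.0001843 m/day.

0.000184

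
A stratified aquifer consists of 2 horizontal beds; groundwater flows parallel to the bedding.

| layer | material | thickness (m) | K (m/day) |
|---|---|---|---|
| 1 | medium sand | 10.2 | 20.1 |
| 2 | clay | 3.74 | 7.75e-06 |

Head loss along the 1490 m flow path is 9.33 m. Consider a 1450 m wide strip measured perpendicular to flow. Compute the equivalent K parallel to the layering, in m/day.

14.7

Flow is parallel to layering, so each bed carries its own Darcy discharge and the transmissivities add.
Σ(K_i·b_i) = 20.1×10.2 + 7.75e-06×3.74 = 205.0 m²/day.
Total thickness b = 13.94 m, so K_eq = Σ(K_i·b_i)/b = 14.71 m/day.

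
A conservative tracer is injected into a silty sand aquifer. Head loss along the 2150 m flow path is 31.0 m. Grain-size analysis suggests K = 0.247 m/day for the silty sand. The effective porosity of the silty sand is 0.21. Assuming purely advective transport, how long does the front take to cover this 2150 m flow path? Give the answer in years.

Hydraulic gradient i = Δh / L = 31.0 / 2150 = 0.01442.
Darcy flux q = K · i = 0.2470 × 0.01442 = 0.003561 m/day.
Seepage velocity v = q / n_e = 0.003561 / 0.21 = 0.01696 m/day.
Travel time t = L / v = 2150 / 0.01696 = 1.268e+05 days = 347.1 years.

347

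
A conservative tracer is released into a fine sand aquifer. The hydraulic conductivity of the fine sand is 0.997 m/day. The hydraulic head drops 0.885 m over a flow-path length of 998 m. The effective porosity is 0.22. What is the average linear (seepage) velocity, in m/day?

0.00402

Hydraulic gradient i = Δh / L = 0.885 / 998 = 0.0008868.
Darcy flux q = K · i = 0.9970 × 0.0008868 = 0.0008841 m/day.
Seepage velocity v = q / n_e = 0.0008841 / 0.22 = 0.004019 m/day.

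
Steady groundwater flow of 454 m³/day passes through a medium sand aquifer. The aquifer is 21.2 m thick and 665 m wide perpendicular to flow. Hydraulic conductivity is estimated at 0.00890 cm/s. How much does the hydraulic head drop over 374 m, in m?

1.57

Convert K: 0.00890 cm/s × 864 = 7.690 m/day.
Cross-sectional area A = 665 × 21.2 = 14098 m².
From Q = K·A·i, i = Q / (K·A) = 454 / (7.690 × 14098) = 0.004188.
Head loss Δh = i · L = 0.004188 × 374 = 1.566 m.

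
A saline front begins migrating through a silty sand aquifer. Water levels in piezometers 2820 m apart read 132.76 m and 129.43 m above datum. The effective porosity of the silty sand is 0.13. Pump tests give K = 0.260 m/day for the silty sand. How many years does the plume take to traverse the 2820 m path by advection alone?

Hydraulic gradient i = (132.76 − 129.43) / 2820 = 3.33 / 2820 = 0.001181.
Darcy flux q = K · i = 0.2600 × 0.001181 = 0.0003070 m/day.
Seepage velocity v = q / n_e = 0.0003070 / 0.13 = 0.002362 m/day.
Travel time t = L / v = 2820 / 0.002362 = 1.194e+06 days = 3269 years.

3270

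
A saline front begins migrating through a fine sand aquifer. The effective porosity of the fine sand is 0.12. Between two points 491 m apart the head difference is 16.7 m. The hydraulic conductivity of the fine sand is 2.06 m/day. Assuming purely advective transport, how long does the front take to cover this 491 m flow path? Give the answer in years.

2.30

Hydraulic gradient i = Δh / L = 16.7 / 491 = 0.03401.
Darcy flux q = K · i = 2.060 × 0.03401 = 0.07007 m/day.
Seepage velocity v = q / n_e = 0.07007 / 0.12 = 0.5839 m/day.
Travel time t = L / v = 491 / 0.5839 = 840.9 days = 2.302 years.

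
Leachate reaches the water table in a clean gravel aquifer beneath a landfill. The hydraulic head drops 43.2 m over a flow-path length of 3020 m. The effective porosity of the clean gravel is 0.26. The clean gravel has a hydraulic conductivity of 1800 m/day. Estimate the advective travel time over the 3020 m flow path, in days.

30.5

Hydraulic gradient i = Δh / L = 43.2 / 3020 = 0.01430.
Darcy flux q = K · i = 1800 × 0.01430 = 25.75 m/day.
Seepage velocity v = q / n_e = 25.75 / 0.26 = 99.03 m/day.
Travel time t = L / v = 3020 / 99.03 = 30.50 days.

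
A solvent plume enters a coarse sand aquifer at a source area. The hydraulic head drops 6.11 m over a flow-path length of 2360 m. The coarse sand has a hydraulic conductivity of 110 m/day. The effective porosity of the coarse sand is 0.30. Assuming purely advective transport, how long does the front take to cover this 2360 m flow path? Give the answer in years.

6.81

Hydraulic gradient i = Δh / L = 6.11 / 2360 = 0.002589.
Darcy flux q = K · i = 110.0 × 0.002589 = 0.2848 m/day.
Seepage velocity v = q / n_e = 0.2848 / 0.30 = 0.9493 m/day.
Travel time t = L / v = 2360 / 0.9493 = 2486 days = 6.806 years.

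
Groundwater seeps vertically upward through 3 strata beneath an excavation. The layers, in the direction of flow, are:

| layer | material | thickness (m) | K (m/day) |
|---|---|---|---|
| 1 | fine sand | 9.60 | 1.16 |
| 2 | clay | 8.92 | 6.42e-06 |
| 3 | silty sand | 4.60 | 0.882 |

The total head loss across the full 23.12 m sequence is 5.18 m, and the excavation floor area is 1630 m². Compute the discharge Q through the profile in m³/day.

0.00608

Flow is perpendicular to layering, so the layers act in series and the equivalent K is the thickness-weighted harmonic mean.
Total thickness L = 9.60 + 8.92 + 4.60 = 23.12 m.
Σ(b_i/K_i) = 9.60/1.16 + 8.92/6.42e-06 + 4.60/0.882 = 1.389e+06 d.
K_eq = L / Σ(b_i/K_i) = 23.12 / 1.389e+06 = 1.664e-05 m/day.
Q = K_eq · A · (Δh/L) = 1.664e-05 × 1630 × (5.18/23.12) = 0.006077 m³/day.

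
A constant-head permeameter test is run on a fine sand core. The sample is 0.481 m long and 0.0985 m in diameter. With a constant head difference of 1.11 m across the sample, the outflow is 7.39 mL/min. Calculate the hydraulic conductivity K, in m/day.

0.605

Cross-sectional area A = π·(d/2)² = π × (0.0985/2)² = 0.007620 m².
Convert discharge: 7.39 mL/min = 1.232e-07 m³/s.
Darcy's law rearranged: K = Q·L / (A·Δh) = 1.232e-07 × 0.481 / (0.007620 × 1.11) = 7.004e-06 m/s = 0.6052 m/day.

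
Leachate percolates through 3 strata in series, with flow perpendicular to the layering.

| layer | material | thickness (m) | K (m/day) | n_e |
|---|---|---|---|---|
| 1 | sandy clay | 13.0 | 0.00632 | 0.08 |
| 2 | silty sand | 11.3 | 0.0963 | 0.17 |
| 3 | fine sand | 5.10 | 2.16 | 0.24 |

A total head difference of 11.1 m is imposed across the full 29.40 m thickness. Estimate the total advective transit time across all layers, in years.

With flow normal to the layers, continuity requires the same specific discharge q through every layer.
Σ(b_i/K_i) = 13.0/0.00632 + 11.3/0.0963 + 5.10/2.16 = 2177 d.
q = Δh / Σ(b_i/K_i) = 11.1 / 2177 = 0.005100 m/day.
In each layer the seepage velocity is v_i = q/n_i, so the layer transit time is t_i = b_i·n_i / q:
  layer 1 (sandy clay): t_1 = 13.0 × 0.08 / 0.005100 = 203.9 d
  layer 2 (silty sand): t_2 = 11.3 × 0.17 / 0.005100 = 376.7 d
  layer 3 (fine sand): t_3 = 5.10 × 0.24 / 0.005100 = 240.0 d
Total t = Σ t_i = 820.7 days = 2.247 years.

2.25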